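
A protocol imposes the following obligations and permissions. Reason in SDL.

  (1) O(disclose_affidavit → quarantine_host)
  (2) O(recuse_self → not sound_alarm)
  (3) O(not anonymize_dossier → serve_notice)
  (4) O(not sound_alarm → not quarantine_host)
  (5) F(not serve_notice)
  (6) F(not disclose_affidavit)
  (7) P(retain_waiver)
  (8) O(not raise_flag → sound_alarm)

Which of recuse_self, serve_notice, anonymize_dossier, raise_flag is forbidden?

Premise 6 is F(not disclose_affidavit), i.e. O(disclose_affidavit).
With premise 1, O(disclose_affidavit → quarantine_host), the K-axiom yields O(quarantine_host).
Premise 4 is O(not sound_alarm → not quarantine_host); contrapositively O(quarantine_host → sound_alarm). Since O(quarantine_host) holds, K gives O(sound_alarm).
Premise 2 is O(recuse_self → not sound_alarm); contrapositively O(sound_alarm → not recuse_self). Since O(sound_alarm) holds, K gives O(not recuse_self).
So O(not recuse_self) holds, i.e. recuse_self is forbidden. None of the other listed options is forbidden under the premises.

recuse_self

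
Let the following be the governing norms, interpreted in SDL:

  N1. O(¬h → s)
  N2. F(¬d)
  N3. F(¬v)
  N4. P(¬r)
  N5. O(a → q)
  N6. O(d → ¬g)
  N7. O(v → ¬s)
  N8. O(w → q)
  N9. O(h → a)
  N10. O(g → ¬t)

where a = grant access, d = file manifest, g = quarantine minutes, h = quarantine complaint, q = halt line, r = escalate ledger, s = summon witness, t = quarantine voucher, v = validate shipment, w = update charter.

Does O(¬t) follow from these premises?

Premise 10 is O(g → ¬t), but O(g) is not derivable from the premises, so it does not yield O(¬t).
No other premise forces O(¬t). An ideal world satisfying every premise can still have ¬t false, so O(¬t) is not derivable.

No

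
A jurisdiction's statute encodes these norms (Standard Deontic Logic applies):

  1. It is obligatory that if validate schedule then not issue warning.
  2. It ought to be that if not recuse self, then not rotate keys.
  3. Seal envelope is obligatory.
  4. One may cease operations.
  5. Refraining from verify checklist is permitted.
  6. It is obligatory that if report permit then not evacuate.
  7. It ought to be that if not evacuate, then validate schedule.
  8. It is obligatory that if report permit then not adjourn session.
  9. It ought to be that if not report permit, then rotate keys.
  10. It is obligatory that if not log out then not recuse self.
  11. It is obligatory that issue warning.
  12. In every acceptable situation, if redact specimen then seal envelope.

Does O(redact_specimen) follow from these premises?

Premise 12 is O(redact_specimen → seal_envelope); even if O(seal_envelope) held, inferring O(redact_specimen) would be affirming the consequent — invalid.
No other premise forces O(redact_specimen). An ideal world satisfying every premise can still have redact_specimen false, so O(redact_specimen) is not derivable.

No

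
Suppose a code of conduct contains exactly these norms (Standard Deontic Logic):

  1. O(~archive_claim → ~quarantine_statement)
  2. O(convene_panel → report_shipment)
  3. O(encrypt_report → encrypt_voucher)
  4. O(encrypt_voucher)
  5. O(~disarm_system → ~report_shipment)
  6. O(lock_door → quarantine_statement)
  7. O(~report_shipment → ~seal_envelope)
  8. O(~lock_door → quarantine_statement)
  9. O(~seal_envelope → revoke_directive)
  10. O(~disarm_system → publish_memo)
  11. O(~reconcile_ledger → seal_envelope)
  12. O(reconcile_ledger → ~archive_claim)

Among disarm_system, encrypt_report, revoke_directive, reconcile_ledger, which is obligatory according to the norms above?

disarm_system

By case analysis on ~lock_door: premise 8 gives O(~lock_door → quarantine_statement) and premise 6 gives O(lock_door → quarantine_statement), so O(quarantine_statement) either way.
Premise 1, O(~archive_claim → ~quarantine_statement), contraposes to O(quarantine_statement → archive_claim); with O(quarantine_statement) we get O(archive_claim).
Premise 12, O(reconcile_ledger → ~archive_claim), contraposes to O(archive_claim → ~reconcile_ledger); with O(archive_claim) we get O(~reconcile_ledger).
Applying K to premise 11 (O(~reconcile_ledger → seal_envelope)) and O(~reconcile_ledger) yields O(seal_envelope).
Premise 7, O(~report_shipment → ~seal_envelope), contraposes to O(seal_envelope → report_shipment); with O(seal_envelope) we get O(report_shipment).
Premise 5, O(~disarm_system → ~report_shipment), contraposes to O(report_shipment → disarm_system); with O(report_shipment) we get O(disarm_system).
So O(disarm_system) holds — disarm_system is obligatory. None of the other listed options is made obligatory by any chain of premises.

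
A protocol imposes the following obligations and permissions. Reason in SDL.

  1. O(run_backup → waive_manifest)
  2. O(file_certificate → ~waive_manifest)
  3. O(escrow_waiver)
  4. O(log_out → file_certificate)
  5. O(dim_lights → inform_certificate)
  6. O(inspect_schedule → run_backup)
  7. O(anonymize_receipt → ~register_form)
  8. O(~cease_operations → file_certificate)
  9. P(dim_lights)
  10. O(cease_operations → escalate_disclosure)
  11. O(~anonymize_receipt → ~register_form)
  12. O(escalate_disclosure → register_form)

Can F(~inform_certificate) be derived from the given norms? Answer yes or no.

Premise 5 is O(dim_lights → inform_certificate), but O(dim_lights) is not derivable from the premises (the permission P(dim_lights) asserts only ~O(~dim_lights), not O(dim_lights)), so it does not yield O(inform_certificate).
No other premise forces O(inform_certificate). An ideal world satisfying every premise can still have ~inform_certificate true, so F(~inform_certificate) is not derivable.

No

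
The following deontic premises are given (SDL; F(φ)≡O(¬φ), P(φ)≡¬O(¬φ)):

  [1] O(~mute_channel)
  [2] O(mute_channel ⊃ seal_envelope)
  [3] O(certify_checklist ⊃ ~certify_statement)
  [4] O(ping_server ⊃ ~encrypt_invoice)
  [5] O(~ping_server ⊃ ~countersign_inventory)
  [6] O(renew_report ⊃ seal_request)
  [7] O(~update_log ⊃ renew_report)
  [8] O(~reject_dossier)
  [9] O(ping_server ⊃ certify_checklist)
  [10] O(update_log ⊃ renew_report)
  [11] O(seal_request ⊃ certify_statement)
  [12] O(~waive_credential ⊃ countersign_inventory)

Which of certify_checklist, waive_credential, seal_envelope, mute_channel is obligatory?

Premises 10 and 7 cover both cases: O(update_log ⊃ renew_report) and O(~update_log ⊃ renew_report). Since update_log ∨ ~update_log is a tautology, O(renew_report) follows.
From O(renew_report) and premise 6, O(renew_report ⊃ seal_request), we obtain O(seal_request).
With premise 11, O(seal_request ⊃ certify_statement), the K-axiom yields O(certify_statement).
The contrapositive of premise 3 (O(certify_checklist ⊃ ~certify_statement)) is O(certify_statement ⊃ ~certify_checklist), and O(certify_statement) is already established, so O(~certify_checklist).
The contrapositive of premise 9 (O(ping_server ⊃ certify_checklist)) is O(~certify_checklist ⊃ ~ping_server), and O(~certify_checklist) is already established, so O(~ping_server).
Applying K to premise 5 (O(~ping_server ⊃ ~countersign_inventory)) and O(~ping_server) yields O(~countersign_inventory).
Premise 12 is O(~waive_credential ⊃ countersign_inventory); contrapositively O(~countersign_inventory ⊃ waive_credential). Since O(~countersign_inventory) holds, K gives O(waive_credential).
So O(waive_credential) holds — waive_credential is obligatory. None of the other listed options is made obligatory by any chain of premises.

waive_credential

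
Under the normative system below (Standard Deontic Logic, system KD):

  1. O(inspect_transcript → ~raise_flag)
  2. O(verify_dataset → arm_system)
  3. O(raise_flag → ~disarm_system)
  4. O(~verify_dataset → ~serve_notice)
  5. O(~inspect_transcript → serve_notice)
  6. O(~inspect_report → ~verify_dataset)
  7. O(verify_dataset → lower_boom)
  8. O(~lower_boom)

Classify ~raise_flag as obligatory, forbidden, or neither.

Obligatory

Premise 8 states O(~lower_boom) outright.
Premise 7 is O(verify_dataset → lower_boom); contrapositively O(~lower_boom → ~verify_dataset). Since O(~lower_boom) holds, K gives O(~verify_dataset).
Applying K to premise 4 (O(~verify_dataset → ~serve_notice)) and O(~verify_dataset) yields O(~serve_notice).
The contrapositive of premise 5 (O(~inspect_transcript → serve_notice)) is O(~serve_notice → inspect_transcript), and O(~serve_notice) is already established, so O(inspect_transcript).
Applying K to premise 1 (O(inspect_transcript → ~raise_flag)) and O(inspect_transcript) yields O(~raise_flag).
Premises 2, 3, 6 do not contribute to this derivation.
Hence ~raise_flag is obligatory.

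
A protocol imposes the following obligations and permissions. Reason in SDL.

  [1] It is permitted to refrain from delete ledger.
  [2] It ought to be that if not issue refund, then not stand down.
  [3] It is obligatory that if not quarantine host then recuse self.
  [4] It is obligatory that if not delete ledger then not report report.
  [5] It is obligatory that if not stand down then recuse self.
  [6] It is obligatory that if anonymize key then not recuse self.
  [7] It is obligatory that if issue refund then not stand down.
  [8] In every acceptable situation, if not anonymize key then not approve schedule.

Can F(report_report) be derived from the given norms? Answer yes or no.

No

Premise 4 is O(¬delete_ledger → ¬report_report), but O(¬delete_ledger) is not derivable from the premises (the permission P(¬delete_ledger) asserts only ¬O(delete_ledger), not O(¬delete_ledger)), so it does not yield O(¬report_report).
No other premise forces O(¬report_report). An ideal world satisfying every premise can still have report_report true, so F(report_report) is not derivable.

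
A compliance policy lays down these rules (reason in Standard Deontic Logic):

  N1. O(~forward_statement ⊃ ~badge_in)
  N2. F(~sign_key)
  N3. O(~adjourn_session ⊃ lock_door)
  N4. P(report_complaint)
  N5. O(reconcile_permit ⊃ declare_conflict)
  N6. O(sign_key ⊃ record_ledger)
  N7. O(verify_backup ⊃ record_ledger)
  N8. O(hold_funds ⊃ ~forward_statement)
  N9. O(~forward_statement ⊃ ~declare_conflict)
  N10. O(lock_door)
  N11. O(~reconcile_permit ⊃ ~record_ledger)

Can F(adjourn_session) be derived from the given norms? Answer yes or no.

Premise 3 is O(~adjourn_session ⊃ lock_door); even if O(lock_door) held, inferring O(~adjourn_session) would be affirming the consequent — invalid.
No other premise forces O(~adjourn_session). An ideal world satisfying every premise can still have adjourn_session true, so F(adjourn_session) is not derivable.

No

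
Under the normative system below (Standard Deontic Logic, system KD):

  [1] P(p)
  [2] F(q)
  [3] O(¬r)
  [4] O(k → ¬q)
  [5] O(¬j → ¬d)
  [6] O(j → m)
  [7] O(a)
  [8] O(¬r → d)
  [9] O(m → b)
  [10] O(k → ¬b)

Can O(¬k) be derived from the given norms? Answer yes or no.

Yes

Premise 3 states O(¬r) outright.
With premise 8, O(¬r → d), the K-axiom yields O(d).
Premise 5, O(¬j → ¬d), contraposes to O(d → j); with O(d) we get O(j).
Premise 6 is O(j → m); since O(j), deontic closure gives O(m).
Applying K to premise 9 (O(m → b)) and O(m) yields O(b).
Premise 10, O(k → ¬b), contraposes to O(b → ¬k); with O(b) we get O(¬k).
Premises 1, 2, 4, 7 do not contribute to this derivation.
So O(¬k) follows.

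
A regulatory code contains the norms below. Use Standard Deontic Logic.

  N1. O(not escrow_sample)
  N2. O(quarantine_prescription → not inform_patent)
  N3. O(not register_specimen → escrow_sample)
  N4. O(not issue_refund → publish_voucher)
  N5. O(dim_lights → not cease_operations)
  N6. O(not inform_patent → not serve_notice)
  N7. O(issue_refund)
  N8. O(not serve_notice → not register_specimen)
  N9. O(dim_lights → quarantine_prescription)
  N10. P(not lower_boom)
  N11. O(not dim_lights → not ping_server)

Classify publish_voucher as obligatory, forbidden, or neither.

Premise 4 is O(not issue_refund → publish_voucher), but O(not issue_refund) is not derivable from the premises, so it does not yield O(publish_voucher).
No premise or chain of K-axiom applications forces O(publish_voucher), and none forces O(not publish_voucher). So publish_voucher is neither obligatory nor forbidden under these norms.

Neither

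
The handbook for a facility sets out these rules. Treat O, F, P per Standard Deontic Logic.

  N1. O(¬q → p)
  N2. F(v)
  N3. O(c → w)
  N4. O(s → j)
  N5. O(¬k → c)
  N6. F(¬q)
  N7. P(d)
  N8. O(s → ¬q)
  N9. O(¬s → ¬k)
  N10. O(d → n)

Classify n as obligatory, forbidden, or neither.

Neither

Premise 10 is O(d → n), but O(d) is not derivable from the premises (the permission P(d) asserts only ¬O(¬d), not O(d)), so it does not yield O(n).
No premise or chain of K-axiom applications forces O(n), and none forces O(¬n). So n is neither obligatory nor forbidden under these norms.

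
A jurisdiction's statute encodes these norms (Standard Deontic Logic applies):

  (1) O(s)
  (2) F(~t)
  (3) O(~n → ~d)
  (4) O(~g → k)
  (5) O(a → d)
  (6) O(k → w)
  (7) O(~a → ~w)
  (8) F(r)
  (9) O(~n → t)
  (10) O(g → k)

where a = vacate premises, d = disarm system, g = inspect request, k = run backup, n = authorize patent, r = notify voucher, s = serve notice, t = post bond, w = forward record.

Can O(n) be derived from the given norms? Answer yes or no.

Premises 10 and 4 are O(g → k) and O(~g → k); every ideal world satisfies g or ~g, so in either case k holds — hence O(k).
With premise 6, O(k → w), the K-axiom yields O(w).
Premise 7, O(~a → ~w), contraposes to O(w → a); with O(w) we get O(a).
Premise 5 is O(a → d); since O(a), deontic closure gives O(d).
Premise 3 is O(~n → ~d); contrapositively O(d → n). Since O(d) holds, K gives O(n).
Premises 1, 2, 8, 9 do not contribute to this derivation.
So O(n) follows.

Yes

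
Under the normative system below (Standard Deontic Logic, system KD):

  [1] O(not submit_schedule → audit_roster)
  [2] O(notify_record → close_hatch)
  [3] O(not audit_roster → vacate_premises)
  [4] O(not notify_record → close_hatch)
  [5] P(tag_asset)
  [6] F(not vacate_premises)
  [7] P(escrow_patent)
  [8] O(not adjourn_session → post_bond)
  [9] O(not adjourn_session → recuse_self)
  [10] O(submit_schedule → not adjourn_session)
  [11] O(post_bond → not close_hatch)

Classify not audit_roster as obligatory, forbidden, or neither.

Forbidden

Premises 2 and 4 cover both cases: O(notify_record → close_hatch) and O(not notify_record → close_hatch). Since notify_record ∨ not notify_record is a tautology, O(close_hatch) follows.
The contrapositive of premise 11 (O(post_bond → not close_hatch)) is O(close_hatch → not post_bond), and O(close_hatch) is already established, so O(not post_bond).
Premise 8, O(not adjourn_session → post_bond), contraposes to O(not post_bond → adjourn_session); with O(not post_bond) we get O(adjourn_session).
Premise 10 is O(submit_schedule → not adjourn_session); contrapositively O(adjourn_session → not submit_schedule). Since O(adjourn_session) holds, K gives O(not submit_schedule).
From O(not submit_schedule) and premise 1, O(not submit_schedule → audit_roster), we obtain O(audit_roster).
Premises 3, 5, 6, 7, 9 do not contribute to this derivation.
Thus O(audit_roster), which is F(not audit_roster): not audit_roster is forbidden.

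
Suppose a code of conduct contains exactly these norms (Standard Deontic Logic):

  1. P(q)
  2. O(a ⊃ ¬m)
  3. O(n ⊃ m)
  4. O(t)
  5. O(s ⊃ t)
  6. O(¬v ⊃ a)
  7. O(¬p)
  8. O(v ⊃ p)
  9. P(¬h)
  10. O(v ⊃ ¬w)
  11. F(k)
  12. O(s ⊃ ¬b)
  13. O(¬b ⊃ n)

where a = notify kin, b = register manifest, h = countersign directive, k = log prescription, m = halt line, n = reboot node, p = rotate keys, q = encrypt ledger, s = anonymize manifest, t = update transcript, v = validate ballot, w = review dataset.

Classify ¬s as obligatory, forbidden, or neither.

Obligatory

Premise 7 states O(¬p) outright.
The contrapositive of premise 8 (O(v ⊃ p)) is O(¬p ⊃ ¬v), and O(¬p) is already established, so O(¬v).
Premise 6 is O(¬v ⊃ a); since O(¬v), deontic closure gives O(a).
From O(a) and premise 2, O(a ⊃ ¬m), we obtain O(¬m).
Premise 3 is O(n ⊃ m); contrapositively O(¬m ⊃ ¬n). Since O(¬m) holds, K gives O(¬n).
The contrapositive of premise 13 (O(¬b ⊃ n)) is O(¬n ⊃ b), and O(¬n) is already established, so O(b).
The contrapositive of premise 12 (O(s ⊃ ¬b)) is O(b ⊃ ¬s), and O(b) is already established, so O(¬s).
Premises 1, 4, 5, 9, 10, 11 do not contribute to this derivation.
Hence ¬s is obligatory.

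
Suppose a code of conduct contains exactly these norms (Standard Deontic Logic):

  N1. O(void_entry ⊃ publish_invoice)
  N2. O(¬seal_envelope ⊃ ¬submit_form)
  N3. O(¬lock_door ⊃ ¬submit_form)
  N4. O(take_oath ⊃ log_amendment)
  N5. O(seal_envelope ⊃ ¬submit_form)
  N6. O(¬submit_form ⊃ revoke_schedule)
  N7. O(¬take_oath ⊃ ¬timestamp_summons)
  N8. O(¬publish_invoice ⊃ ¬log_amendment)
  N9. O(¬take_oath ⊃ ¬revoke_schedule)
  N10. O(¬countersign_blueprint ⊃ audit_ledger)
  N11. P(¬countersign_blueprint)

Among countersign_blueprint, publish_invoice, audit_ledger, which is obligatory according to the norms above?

publish_invoice

Premises 2 and 5 are O(¬seal_envelope ⊃ ¬submit_form) and O(seal_envelope ⊃ ¬submit_form); every ideal world satisfies ¬seal_envelope or seal_envelope, so in either case ¬submit_form holds — hence O(¬submit_form).
Applying K to premise 6 (O(¬submit_form ⊃ revoke_schedule)) and O(¬submit_form) yields O(revoke_schedule).
The contrapositive of premise 9 (O(¬take_oath ⊃ ¬revoke_schedule)) is O(revoke_schedule ⊃ take_oath), and O(revoke_schedule) is already established, so O(take_oath).
Premise 4 is O(take_oath ⊃ log_amendment); since O(take_oath), deontic closure gives O(log_amendment).
Premise 8 is O(¬publish_invoice ⊃ ¬log_amendment); contrapositively O(log_amendment ⊃ publish_invoice). Since O(log_amendment) holds, K gives O(publish_invoice).
So O(publish_invoice) holds — publish_invoice is obligatory. None of the other listed options is made obligatory by any chain of premises.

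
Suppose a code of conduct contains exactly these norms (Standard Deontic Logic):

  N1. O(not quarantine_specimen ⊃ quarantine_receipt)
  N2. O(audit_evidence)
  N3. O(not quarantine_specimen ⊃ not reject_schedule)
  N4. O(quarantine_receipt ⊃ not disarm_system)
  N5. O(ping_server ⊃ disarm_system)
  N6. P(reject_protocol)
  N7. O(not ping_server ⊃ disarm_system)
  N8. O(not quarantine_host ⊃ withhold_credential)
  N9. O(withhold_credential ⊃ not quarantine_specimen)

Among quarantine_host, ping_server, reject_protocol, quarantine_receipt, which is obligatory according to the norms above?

By case analysis on ping_server: premise 5 gives O(ping_server ⊃ disarm_system) and premise 7 gives O(not ping_server ⊃ disarm_system), so O(disarm_system) either way.
Premise 4, O(quarantine_receipt ⊃ not disarm_system), contraposes to O(disarm_system ⊃ not quarantine_receipt); with O(disarm_system) we get O(not quarantine_receipt).
Premise 1, O(not quarantine_specimen ⊃ quarantine_receipt), contraposes to O(not quarantine_receipt ⊃ quarantine_specimen); with O(not quarantine_receipt) we get O(quarantine_specimen).
Premise 9, O(withhold_credential ⊃ not quarantine_specimen), contraposes to O(quarantine_specimen ⊃ not withhold_credential); with O(quarantine_specimen) we get O(not withhold_credential).
Premise 8, O(not quarantine_host ⊃ withhold_credential), contraposes to O(not withhold_credential ⊃ quarantine_host); with O(not withhold_credential) we get O(quarantine_host).
So O(quarantine_host) holds — quarantine_host is obligatory. None of the other listed options is made obligatory by any chain of premises.

quarantine_host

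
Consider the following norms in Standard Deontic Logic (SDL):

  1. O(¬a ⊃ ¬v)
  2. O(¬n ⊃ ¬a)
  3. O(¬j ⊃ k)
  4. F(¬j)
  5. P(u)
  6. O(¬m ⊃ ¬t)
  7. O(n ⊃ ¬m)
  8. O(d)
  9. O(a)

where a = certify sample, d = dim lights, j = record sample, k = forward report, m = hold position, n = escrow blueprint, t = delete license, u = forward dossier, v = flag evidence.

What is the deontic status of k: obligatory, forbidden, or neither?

Neither

Premise 3 is O(¬j ⊃ k), but O(¬j) is not derivable from the premises, so it does not yield O(k).
No premise or chain of K-axiom applications forces O(k), and none forces O(¬k). So k is neither obligatory nor forbidden under these norms.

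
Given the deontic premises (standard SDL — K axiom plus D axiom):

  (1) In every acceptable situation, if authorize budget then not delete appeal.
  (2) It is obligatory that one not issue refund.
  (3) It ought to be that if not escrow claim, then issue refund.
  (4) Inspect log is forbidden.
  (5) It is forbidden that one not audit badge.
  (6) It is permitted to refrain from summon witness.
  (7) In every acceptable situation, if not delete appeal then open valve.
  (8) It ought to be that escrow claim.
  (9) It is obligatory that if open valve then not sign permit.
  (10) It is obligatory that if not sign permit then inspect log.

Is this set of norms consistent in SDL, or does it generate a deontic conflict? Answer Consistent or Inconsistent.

Premise 3 is O(¬escrow_claim → issue_refund), but O(¬escrow_claim) is not derivable from the premises, so it does not yield O(issue_refund).
So O(issue_refund) is not derivable, and the apparent clash with O(¬issue_refund) does not arise.
A world satisfying every obligation exists (e.g. audit_badge=true, authorize_budget=false, delete_appeal=true, escrow_claim=true, inspect_log=false, issue_refund=false, open_valve=false, sign_permit=true, summon_witness=false); no atom is both obligatory and forbidden, so the set is consistent.

Consistent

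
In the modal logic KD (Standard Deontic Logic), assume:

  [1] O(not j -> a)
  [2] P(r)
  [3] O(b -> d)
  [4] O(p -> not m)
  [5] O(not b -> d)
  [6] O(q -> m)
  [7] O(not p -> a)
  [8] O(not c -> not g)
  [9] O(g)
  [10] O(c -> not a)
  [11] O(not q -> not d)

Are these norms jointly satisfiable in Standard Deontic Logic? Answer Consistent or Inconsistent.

Inconsistent

Premises 5 and 3 are O(not b -> d) and O(b -> d); every ideal world satisfies not b or b, so in either case d holds — hence O(d).
Premise 11 is O(not q -> not d); contrapositively O(d -> q). Since O(d) holds, K gives O(q).
With premise 6, O(q -> m), the K-axiom yields O(m).
Premise 4, O(p -> not m), contraposes to O(m -> not p); with O(m) we get O(not p).
From O(not p) and premise 7, O(not p -> a), we obtain O(a).
The contrapositive of premise 10 (O(c -> not a)) is O(a -> not c), and O(a) is already established, so O(not c).
With premise 8, O(not c -> not g), the K-axiom yields O(not g).
Yet premise 9 states O(g).
We now have both O(not g) and O(g) — g is simultaneously obligatory and forbidden, violating the D-axiom.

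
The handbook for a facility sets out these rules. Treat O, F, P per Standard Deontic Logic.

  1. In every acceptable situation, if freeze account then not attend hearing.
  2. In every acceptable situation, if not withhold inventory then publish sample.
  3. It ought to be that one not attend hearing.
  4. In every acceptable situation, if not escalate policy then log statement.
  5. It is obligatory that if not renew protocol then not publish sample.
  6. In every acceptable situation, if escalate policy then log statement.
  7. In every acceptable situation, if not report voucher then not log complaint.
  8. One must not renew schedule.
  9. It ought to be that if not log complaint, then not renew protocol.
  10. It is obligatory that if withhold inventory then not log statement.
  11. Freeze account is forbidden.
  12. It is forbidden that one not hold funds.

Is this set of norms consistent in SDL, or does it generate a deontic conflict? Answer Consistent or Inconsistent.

Premise 1 is O(freeze_account → ¬attend_hearing); even if O(¬attend_hearing) held, inferring O(freeze_account) would be affirming the consequent — invalid.
So O(freeze_account) is not derivable, and the apparent clash with O(¬freeze_account) does not arise.
A world satisfying every obligation exists (e.g. attend_hearing=false, escalate_policy=false, freeze_account=false, hold_funds=true, log_complaint=true, log_statement=true, publish_sample=true, renew_protocol=true, renew_schedule=false, report_voucher=true, withhold_inventory=false); no atom is both obligatory and forbidden, so the set is consistent.

Consistent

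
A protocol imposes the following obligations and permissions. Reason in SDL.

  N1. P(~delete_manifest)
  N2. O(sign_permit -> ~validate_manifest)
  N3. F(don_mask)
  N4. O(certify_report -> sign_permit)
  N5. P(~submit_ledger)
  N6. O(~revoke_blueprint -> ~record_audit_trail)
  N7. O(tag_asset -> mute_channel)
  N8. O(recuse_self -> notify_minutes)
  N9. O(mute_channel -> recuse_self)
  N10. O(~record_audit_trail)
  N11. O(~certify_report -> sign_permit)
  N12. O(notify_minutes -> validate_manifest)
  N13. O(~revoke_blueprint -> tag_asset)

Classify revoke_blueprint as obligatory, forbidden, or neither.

Obligatory

Premises 4 and 11 cover both cases: O(certify_report -> sign_permit) and O(~certify_report -> sign_permit). Since certify_report ∨ ~certify_report is a tautology, O(sign_permit) follows.
Premise 2 is O(sign_permit -> ~validate_manifest); since O(sign_permit), deontic closure gives O(~validate_manifest).
The contrapositive of premise 12 (O(notify_minutes -> validate_manifest)) is O(~validate_manifest -> ~notify_minutes), and O(~validate_manifest) is already established, so O(~notify_minutes).
The contrapositive of premise 8 (O(recuse_self -> notify_minutes)) is O(~notify_minutes -> ~recuse_self), and O(~notify_minutes) is already established, so O(~recuse_self).
The contrapositive of premise 9 (O(mute_channel -> recuse_self)) is O(~recuse_self -> ~mute_channel), and O(~recuse_self) is already established, so O(~mute_channel).
Premise 7 is O(tag_asset -> mute_channel); contrapositively O(~mute_channel -> ~tag_asset). Since O(~mute_channel) holds, K gives O(~tag_asset).
The contrapositive of premise 13 (O(~revoke_blueprint -> tag_asset)) is O(~tag_asset -> revoke_blueprint), and O(~tag_asset) is already established, so O(revoke_blueprint).
Premises 1, 3, 5, 6, 10 do not contribute to this derivation.
Hence revoke_blueprint is obligatory.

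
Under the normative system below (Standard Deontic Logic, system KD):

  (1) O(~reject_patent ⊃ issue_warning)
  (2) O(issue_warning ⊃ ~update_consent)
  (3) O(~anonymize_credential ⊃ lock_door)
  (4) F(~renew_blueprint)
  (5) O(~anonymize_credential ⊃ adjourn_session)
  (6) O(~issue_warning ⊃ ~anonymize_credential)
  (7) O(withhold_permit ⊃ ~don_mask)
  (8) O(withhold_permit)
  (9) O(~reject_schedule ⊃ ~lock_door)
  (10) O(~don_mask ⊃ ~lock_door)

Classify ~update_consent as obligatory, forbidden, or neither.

From premise 8 we have O(withhold_permit).
Applying K to premise 7 (O(withhold_permit ⊃ ~don_mask)) and O(withhold_permit) yields O(~don_mask).
Premise 10 is O(~don_mask ⊃ ~lock_door); since O(~don_mask), deontic closure gives O(~lock_door).
Premise 3, O(~anonymize_credential ⊃ lock_door), contraposes to O(~lock_door ⊃ anonymize_credential); with O(~lock_door) we get O(anonymize_credential).
The contrapositive of premise 6 (O(~issue_warning ⊃ ~anonymize_credential)) is O(anonymize_credential ⊃ issue_warning), and O(anonymize_credential) is already established, so O(issue_warning).
Applying K to premise 2 (O(issue_warning ⊃ ~update_consent)) and O(issue_warning) yields O(~update_consent).
Premises 1, 4, 5, 9 do not contribute to this derivation.
Hence ~update_consent is obligatory.

Obligatory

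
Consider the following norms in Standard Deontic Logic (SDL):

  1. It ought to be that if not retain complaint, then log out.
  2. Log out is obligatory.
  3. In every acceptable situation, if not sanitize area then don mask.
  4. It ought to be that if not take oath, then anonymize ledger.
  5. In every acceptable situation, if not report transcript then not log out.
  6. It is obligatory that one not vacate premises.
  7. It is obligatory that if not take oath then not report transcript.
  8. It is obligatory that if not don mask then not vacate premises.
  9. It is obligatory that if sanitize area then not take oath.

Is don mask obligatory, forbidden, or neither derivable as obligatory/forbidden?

Obligatory

Premise 2 states O(log_out) outright.
Premise 5 is O(¬report_transcript → ¬log_out); contrapositively O(log_out → report_transcript). Since O(log_out) holds, K gives O(report_transcript).
Premise 7, O(¬take_oath → ¬report_transcript), contraposes to O(report_transcript → take_oath); with O(report_transcript) we get O(take_oath).
The contrapositive of premise 9 (O(sanitize_area → ¬take_oath)) is O(take_oath → ¬sanitize_area), and O(take_oath) is already established, so O(¬sanitize_area).
Applying K to premise 3 (O(¬sanitize_area → don_mask)) and O(¬sanitize_area) yields O(don_mask).
Premises 1, 4, 6, 8 do not contribute to this derivation.
Hence don_mask is obligatory.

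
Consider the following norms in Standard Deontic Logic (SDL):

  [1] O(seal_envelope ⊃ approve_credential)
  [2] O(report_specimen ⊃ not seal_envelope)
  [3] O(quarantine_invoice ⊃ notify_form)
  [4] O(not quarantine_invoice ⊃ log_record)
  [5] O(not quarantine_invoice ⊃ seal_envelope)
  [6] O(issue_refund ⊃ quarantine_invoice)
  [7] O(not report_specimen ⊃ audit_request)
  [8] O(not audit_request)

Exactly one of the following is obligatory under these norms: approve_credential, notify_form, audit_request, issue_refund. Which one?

notify_form

Premise 8 gives O(not audit_request).
The contrapositive of premise 7 (O(not report_specimen ⊃ audit_request)) is O(not audit_request ⊃ report_specimen), and O(not audit_request) is already established, so O(report_specimen).
Applying K to premise 2 (O(report_specimen ⊃ not seal_envelope)) and O(report_specimen) yields O(not seal_envelope).
The contrapositive of premise 5 (O(not quarantine_invoice ⊃ seal_envelope)) is O(not seal_envelope ⊃ quarantine_invoice), and O(not seal_envelope) is already established, so O(quarantine_invoice).
Premise 3 is O(quarantine_invoice ⊃ notify_form); since O(quarantine_invoice), deontic closure gives O(notify_form).
So O(notify_form) holds — notify_form is obligatory. None of the other listed options is made obligatory by any chain of premises.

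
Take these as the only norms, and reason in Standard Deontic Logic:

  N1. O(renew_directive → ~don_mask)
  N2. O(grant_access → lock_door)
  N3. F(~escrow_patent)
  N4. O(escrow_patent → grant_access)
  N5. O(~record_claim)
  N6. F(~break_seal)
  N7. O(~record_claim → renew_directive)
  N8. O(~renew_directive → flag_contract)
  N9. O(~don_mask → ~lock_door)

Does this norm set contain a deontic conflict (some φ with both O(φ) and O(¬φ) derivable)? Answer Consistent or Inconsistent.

Inconsistent

Premise 5 states O(~record_claim) outright.
With premise 7, O(~record_claim → renew_directive), the K-axiom yields O(renew_directive).
With premise 1, O(renew_directive → ~don_mask), the K-axiom yields O(~don_mask).
From O(~don_mask) and premise 9, O(~don_mask → ~lock_door), we obtain O(~lock_door).
Premise 2, O(grant_access → lock_door), contraposes to O(~lock_door → ~grant_access); with O(~lock_door) we get O(~grant_access).
The contrapositive of premise 4 (O(escrow_patent → grant_access)) is O(~grant_access → ~escrow_patent), and O(~grant_access) is already established, so O(~escrow_patent).
However, F(~escrow_patent) at premise 3 amounts to O(escrow_patent).
We now have both O(~escrow_patent) and O(escrow_patent) — escrow_patent is simultaneously obligatory and forbidden, violating the D-axiom.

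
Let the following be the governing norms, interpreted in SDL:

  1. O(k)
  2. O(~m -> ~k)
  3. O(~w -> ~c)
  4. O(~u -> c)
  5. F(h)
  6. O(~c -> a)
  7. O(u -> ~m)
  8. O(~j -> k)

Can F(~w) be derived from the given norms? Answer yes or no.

Yes

Premise 1 states O(k) outright.
Premise 2, O(~m -> ~k), contraposes to O(k -> m); with O(k) we get O(m).
Premise 7 is O(u -> ~m); contrapositively O(m -> ~u). Since O(m) holds, K gives O(~u).
From O(~u) and premise 4, O(~u -> c), we obtain O(c).
The contrapositive of premise 3 (O(~w -> ~c)) is O(c -> w), and O(c) is already established, so O(w).
Premises 5, 6, 8 do not contribute to this derivation.
So O(w) holds, i.e. F(~w). The claim follows.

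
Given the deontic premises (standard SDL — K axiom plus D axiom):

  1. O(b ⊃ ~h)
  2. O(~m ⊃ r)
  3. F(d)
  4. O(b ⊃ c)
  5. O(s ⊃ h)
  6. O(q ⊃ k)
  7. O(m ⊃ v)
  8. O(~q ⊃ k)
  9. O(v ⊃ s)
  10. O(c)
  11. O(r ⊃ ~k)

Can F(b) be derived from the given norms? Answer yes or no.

Premises 6 and 8 cover both cases: O(q ⊃ k) and O(~q ⊃ k). Since q ∨ ~q is a tautology, O(k) follows.
The contrapositive of premise 11 (O(r ⊃ ~k)) is O(k ⊃ ~r), and O(k) is already established, so O(~r).
The contrapositive of premise 2 (O(~m ⊃ r)) is O(~r ⊃ m), and O(~r) is already established, so O(m).
With premise 7, O(m ⊃ v), the K-axiom yields O(v).
Applying K to premise 9 (O(v ⊃ s)) and O(v) yields O(s).
Premise 5 is O(s ⊃ h); since O(s), deontic closure gives O(h).
Premise 1 is O(b ⊃ ~h); contrapositively O(h ⊃ ~b). Since O(h) holds, K gives O(~b).
Premises 3, 4, 10 do not contribute to this derivation.
So O(~b) holds, i.e. F(b). The claim follows.

Yes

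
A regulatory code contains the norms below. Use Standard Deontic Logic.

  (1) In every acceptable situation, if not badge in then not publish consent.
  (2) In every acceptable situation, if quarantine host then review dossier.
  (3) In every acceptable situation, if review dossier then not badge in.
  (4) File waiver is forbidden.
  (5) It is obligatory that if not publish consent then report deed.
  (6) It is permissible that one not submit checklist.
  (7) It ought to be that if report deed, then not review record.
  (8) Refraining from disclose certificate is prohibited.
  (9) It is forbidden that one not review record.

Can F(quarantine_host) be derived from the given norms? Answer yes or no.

Premise 9, F(¬review_record), is equivalent to O(review_record).
The contrapositive of premise 7 (O(report_deed → ¬review_record)) is O(review_record → ¬report_deed), and O(review_record) is already established, so O(¬report_deed).
Premise 5 is O(¬publish_consent → report_deed); contrapositively O(¬report_deed → publish_consent). Since O(¬report_deed) holds, K gives O(publish_consent).
The contrapositive of premise 1 (O(¬badge_in → ¬publish_consent)) is O(publish_consent → badge_in), and O(publish_consent) is already established, so O(badge_in).
Premise 3 is O(review_dossier → ¬badge_in); contrapositively O(badge_in → ¬review_dossier). Since O(badge_in) holds, K gives O(¬review_dossier).
Premise 2 is O(quarantine_host → review_dossier); contrapositively O(¬review_dossier → ¬quarantine_host). Since O(¬review_dossier) holds, K gives O(¬quarantine_host).
Premises 4, 6, 8 do not contribute to this derivation.
So O(¬quarantine_host) holds, i.e. F(quarantine_host). The claim follows.

Yes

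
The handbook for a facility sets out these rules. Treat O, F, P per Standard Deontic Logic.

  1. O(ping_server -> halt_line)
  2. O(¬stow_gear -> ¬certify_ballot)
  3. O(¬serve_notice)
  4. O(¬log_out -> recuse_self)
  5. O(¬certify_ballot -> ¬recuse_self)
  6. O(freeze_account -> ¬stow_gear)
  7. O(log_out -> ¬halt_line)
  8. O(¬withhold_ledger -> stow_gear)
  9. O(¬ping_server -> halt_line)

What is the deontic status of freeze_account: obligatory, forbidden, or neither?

Forbidden

By case analysis on ping_server: premise 1 gives O(ping_server -> halt_line) and premise 9 gives O(¬ping_server -> halt_line), so O(halt_line) either way.
Premise 7 is O(log_out -> ¬halt_line); contrapositively O(halt_line -> ¬log_out). Since O(halt_line) holds, K gives O(¬log_out).
Premise 4 is O(¬log_out -> recuse_self); since O(¬log_out), deontic closure gives O(recuse_self).
Premise 5 is O(¬certify_ballot -> ¬recuse_self); contrapositively O(recuse_self -> certify_ballot). Since O(recuse_self) holds, K gives O(certify_ballot).
The contrapositive of premise 2 (O(¬stow_gear -> ¬certify_ballot)) is O(certify_ballot -> stow_gear), and O(certify_ballot) is already established, so O(stow_gear).
Premise 6 is O(freeze_account -> ¬stow_gear); contrapositively O(stow_gear -> ¬freeze_account). Since O(stow_gear) holds, K gives O(¬freeze_account).
Premises 3, 8 do not contribute to this derivation.
Thus O(¬freeze_account), which is F(freeze_account): freeze_account is forbidden.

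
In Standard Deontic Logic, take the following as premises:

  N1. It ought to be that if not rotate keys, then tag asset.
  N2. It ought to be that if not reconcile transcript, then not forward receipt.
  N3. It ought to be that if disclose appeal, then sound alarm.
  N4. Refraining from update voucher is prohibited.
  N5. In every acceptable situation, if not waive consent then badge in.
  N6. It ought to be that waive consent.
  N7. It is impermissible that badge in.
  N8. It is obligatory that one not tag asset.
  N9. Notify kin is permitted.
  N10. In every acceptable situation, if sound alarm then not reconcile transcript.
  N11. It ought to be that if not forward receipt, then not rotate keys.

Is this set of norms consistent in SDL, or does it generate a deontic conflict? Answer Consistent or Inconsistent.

Consistent

Premise 5 is O(¬waive_consent → badge_in), but O(¬waive_consent) is not derivable from the premises, so it does not yield O(badge_in).
So O(badge_in) is not derivable, and the apparent clash with O(¬badge_in) does not arise.
A world satisfying every obligation exists (e.g. badge_in=false, disclose_appeal=false, forward_receipt=true, notify_kin=false, reconcile_transcript=true, rotate_keys=true, sound_alarm=false, tag_asset=false, update_voucher=true, waive_consent=true); no atom is both obligatory and forbidden, so the set is consistent.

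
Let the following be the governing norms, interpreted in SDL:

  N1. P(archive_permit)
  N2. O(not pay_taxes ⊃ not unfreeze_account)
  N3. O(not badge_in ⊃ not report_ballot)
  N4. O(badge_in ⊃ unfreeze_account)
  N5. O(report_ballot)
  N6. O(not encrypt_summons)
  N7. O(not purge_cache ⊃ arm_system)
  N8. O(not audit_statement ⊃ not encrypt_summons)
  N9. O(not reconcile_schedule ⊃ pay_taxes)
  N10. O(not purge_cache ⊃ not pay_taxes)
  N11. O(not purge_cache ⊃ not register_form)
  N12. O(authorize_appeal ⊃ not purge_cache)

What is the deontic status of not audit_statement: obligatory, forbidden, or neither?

Premise 8 is O(not audit_statement ⊃ not encrypt_summons); even if O(not encrypt_summons) held, inferring O(not audit_statement) would be affirming the consequent — invalid.
No premise or chain of K-axiom applications forces O(not audit_statement), and none forces O(audit_statement). So not audit_statement is neither obligatory nor forbidden under these norms.

Neither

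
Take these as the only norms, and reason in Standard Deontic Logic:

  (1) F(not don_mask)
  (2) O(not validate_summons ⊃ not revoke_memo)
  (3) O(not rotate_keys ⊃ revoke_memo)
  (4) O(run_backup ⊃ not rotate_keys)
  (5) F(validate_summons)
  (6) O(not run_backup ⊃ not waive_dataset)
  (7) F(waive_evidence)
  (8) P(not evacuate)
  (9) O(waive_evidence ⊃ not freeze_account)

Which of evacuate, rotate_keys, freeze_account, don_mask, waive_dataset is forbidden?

waive_dataset

F(validate_summons) at premise 5 means O(not validate_summons).
Premise 2 is O(not validate_summons ⊃ not revoke_memo); since O(not validate_summons), deontic closure gives O(not revoke_memo).
Premise 3, O(not rotate_keys ⊃ revoke_memo), contraposes to O(not revoke_memo ⊃ rotate_keys); with O(not revoke_memo) we get O(rotate_keys).
Premise 4 is O(run_backup ⊃ not rotate_keys); contrapositively O(rotate_keys ⊃ not run_backup). Since O(rotate_keys) holds, K gives O(not run_backup).
With premise 6, O(not run_backup ⊃ not waive_dataset), the K-axiom yields O(not waive_dataset).
So O(not waive_dataset) holds, i.e. waive_dataset is forbidden. None of the other listed options is forbidden under the premises.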